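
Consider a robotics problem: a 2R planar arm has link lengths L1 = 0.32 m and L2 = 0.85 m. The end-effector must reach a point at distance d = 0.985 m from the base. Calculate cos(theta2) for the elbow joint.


cos(th2) = (d^2 - L1^2 - L2^2)/(2*L1*L2) = (0.985^2 - 0.32^2 - 0.85^2)/(2*0.32*0.85) = 0.2671

0.2671


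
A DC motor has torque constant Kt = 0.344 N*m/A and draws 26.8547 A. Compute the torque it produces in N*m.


tau = Kt * I = 0.344*26.8547 = 9.2380

9.2380 N*m


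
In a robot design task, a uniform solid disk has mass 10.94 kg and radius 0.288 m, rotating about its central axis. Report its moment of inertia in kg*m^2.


I = (1/2)*m*R^2 = 0.5*10.94*0.288^2 = 0.4537

0.4537 kg*m^2


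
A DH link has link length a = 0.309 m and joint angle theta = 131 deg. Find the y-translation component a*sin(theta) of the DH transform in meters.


a*sin(theta) = 0.309*sin(131 deg) = 0.2332

0.2332 m


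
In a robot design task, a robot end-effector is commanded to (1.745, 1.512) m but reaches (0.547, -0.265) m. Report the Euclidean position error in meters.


dx = 0.547 - (1.745) = -1.1980, dy = -0.265 - (1.512) = -1.7770
err = sqrt(1.435204 + 3.157729) = 2.1431

2.1431 m


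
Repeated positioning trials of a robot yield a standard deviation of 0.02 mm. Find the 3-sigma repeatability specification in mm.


repeatability = 3*sigma = 3*0.02 = 0.0600

0.0600 mm


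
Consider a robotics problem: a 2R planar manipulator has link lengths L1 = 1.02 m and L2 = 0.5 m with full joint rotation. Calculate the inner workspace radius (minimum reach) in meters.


r_min = |L1 - L2| = |1.02 - 0.5| = 0.5200

0.5200 m


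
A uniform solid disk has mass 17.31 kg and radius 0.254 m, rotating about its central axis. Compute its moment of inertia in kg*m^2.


I = (1/2)*m*R^2 = 0.5*17.31*0.254^2 = 0.5584

0.5584 kg*m^2


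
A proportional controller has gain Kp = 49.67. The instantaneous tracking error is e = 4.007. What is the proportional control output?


u_P = Kp * e = 49.67 * 4.007 = 199.0277

199.0277


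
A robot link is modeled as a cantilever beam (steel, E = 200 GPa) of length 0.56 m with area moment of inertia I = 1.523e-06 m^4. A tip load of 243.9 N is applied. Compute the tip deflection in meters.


delta = F*L^3/(3*E*I) = 243.9*0.56^3/(3*2.000e+11*1.523e-06)
      = 42.8327424/913800 = 4.6873e-05

4.6873e-05 m


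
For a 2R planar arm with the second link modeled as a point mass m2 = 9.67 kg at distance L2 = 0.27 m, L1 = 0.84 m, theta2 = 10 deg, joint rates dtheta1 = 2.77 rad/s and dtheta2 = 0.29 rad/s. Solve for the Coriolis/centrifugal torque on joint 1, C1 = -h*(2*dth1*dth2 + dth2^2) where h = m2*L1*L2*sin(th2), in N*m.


h = m2*L1*L2*sin(th2) = 9.67*0.84*0.27*sin(10 deg) = 0.380838
C1 = -h*(2*2.77*0.29 + 0.29^2) = -0.380838*1.6907 = -0.6439

-0.6439 N*m


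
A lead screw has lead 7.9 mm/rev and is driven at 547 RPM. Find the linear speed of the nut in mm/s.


v = lead * (RPM/60) = 7.9*547/60 = 72.0217

72.0217 mm/s


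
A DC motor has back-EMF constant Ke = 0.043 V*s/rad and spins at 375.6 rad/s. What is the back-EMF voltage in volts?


V_emf = Ke * omega = 0.043*375.6 = 16.1508

16.1508 V


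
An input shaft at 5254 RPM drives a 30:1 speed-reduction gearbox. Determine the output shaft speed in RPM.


omega_out = omega_in / N = 5254 / 30 = 175.1333

175.1333 RPM


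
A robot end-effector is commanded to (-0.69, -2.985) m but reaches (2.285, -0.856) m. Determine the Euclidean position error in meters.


dx = 2.285 - (-0.69) = 2.9750, dy = -0.856 - (-2.985) = 2.1290
err = sqrt(8.850625 + 4.532641) = 3.6583

3.6583 m


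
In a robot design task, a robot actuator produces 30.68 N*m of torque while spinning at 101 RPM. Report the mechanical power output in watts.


omega = 101 * 2*pi/60 = 10.576695 rad/s
P = tau * omega = 30.68 * 10.576695 = 324.4930

324.4930 W


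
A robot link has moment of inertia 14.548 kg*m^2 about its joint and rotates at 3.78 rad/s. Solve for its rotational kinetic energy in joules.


KE = (1/2)*I*omega^2 = 0.5*14.548*3.78^2 = 103.9338

103.9338 J


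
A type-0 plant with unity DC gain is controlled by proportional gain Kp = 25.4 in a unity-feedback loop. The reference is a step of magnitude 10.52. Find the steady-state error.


e_ss = R/(1 + Kp) = 10.52/(1 + 25.4) = 10.52/26.4000 = 0.3985

0.3985


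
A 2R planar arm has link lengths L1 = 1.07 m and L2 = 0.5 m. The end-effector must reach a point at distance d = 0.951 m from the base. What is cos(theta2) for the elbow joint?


cos(th2) = (d^2 - L1^2 - L2^2)/(2*L1*L2) = (0.951^2 - 1.07^2 - 0.5^2)/(2*1.07*0.5) = -0.4584

-0.4584


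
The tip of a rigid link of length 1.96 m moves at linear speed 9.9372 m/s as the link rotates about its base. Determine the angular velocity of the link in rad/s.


omega = v / L = 9.9372 / 1.96 = 5.0700

5.0700 rad/s


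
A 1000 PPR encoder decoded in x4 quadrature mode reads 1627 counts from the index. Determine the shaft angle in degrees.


angle = counts * 360 / (PPR*4) = 1627 * 360 / 4000 = 146.4300

146.4300 degrees


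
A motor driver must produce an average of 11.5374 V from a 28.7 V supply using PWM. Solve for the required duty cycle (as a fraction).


D = V_avg/V_supply = 11.5374/28.7 = 0.4020

0.4020


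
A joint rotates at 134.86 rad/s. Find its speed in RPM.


RPM = 134.86 * 60/(2*pi) = 1287.8181

1287.8181 RPM


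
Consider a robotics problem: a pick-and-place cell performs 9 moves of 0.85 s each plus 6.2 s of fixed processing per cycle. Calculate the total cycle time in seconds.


T = 9*0.85 + 6.2 = 13.8500

13.8500 s


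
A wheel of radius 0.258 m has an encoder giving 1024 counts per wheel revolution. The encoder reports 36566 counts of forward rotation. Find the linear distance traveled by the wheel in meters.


revs = 36566/1024 = 35.708984
d = revs * 2*pi*r = 35.708984 * 2*pi*0.258 = 57.8865

57.8865 m


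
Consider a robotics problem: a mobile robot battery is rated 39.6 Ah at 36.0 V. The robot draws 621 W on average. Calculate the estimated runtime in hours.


E = 39.6*36.0 = 1425.6000 Wh
t = E/P = 1425.6000/621 = 2.2957

2.2957 hours


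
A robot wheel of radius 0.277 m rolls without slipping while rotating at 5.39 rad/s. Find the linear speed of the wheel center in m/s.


v = omega * r = 5.39 * 0.277 = 1.4930

1.4930 m/s


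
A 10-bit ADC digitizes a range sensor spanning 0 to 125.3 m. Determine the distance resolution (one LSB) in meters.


res = range / 2^n = 125.3/2^10 = 125.3/1024 = 0.1224

0.1224 m


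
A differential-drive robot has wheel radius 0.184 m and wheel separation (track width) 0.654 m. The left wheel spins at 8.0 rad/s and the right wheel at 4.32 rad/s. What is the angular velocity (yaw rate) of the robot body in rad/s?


omega = r*(wR - wL)/L = 0.184*(4.32 - (8.0))/0.654 = -1.0354

-1.0354 rad/s


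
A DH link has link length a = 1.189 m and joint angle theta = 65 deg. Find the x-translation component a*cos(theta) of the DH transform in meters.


a*cos(theta) = 1.189*cos(65 deg) = 0.5025

0.5025 m


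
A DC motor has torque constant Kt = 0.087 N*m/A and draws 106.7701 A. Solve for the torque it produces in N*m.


tau = Kt * I = 0.087*106.7701 = 9.2890

9.2890 N*m


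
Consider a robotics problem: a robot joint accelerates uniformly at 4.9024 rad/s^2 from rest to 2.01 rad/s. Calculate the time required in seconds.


t = delta_omega / alpha = 2.01 / 4.9024 = 0.4100

0.4100 s


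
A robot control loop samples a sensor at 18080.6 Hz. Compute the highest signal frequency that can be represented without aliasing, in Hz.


f_max = f_s/2 = 18080.6/2 = 9040.3000

9040.3000 Hz


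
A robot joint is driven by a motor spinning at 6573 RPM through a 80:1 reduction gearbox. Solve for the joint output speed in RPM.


omega_joint = omega_motor / N = 6573 / 80 = 82.1625

82.1625 RPM


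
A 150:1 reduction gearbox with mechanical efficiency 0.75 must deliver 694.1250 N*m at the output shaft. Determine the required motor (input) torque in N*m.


tau_in = tau_out / (N * eta) = 694.1250 / (150 * 0.75) = 6.1700

6.1700 N*m


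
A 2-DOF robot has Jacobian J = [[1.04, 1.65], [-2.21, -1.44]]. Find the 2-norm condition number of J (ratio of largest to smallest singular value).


JJ^T eigenvalues: trace(JJ^T) = 10.7618, det(JJ^T) = det(J)^2 = 4.61777121
s_max^2 = (10.7618 + sqrt(97.34525440))/2 = 10.31408493
s_min^2 = (10.7618 - sqrt(97.34525440))/2 = 0.44771507
kappa = s_max/s_min = sqrt(10.31408493/0.44771507) = 4.7997

4.7997


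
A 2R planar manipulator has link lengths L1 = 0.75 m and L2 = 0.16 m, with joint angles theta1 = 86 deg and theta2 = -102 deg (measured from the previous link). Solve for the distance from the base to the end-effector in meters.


x = L1*cos(th1) + L2*cos(th1+th2) = 0.206119
y = L1*sin(th1) + L2*sin(th1+th2) = 0.704071
d = sqrt(x^2 + y^2) = sqrt(0.042485 + 0.495716) = 0.7336

0.7336 m


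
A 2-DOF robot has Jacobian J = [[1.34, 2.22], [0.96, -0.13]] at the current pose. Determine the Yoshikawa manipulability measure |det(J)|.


det(J) = 1.34*-0.13 - (2.22)*(0.96) = -2.3054
|det(J)| = 2.3054

2.3054


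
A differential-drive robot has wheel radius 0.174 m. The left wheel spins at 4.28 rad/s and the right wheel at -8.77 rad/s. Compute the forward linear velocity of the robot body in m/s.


v = r*(wR + wL)/2 = 0.174*(-8.77 + 4.28)/2 = -0.3906

-0.3906 m/s


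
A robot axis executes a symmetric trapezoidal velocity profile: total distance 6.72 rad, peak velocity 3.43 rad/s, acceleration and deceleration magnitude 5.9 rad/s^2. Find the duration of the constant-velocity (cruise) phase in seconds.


t_acc = v/a = 0.581356 s, d_acc = v^2/(2a) = 0.997025 rad each
d_cruise = 6.72 - 2*0.997025 = 4.725950 rad
t_cruise = d_cruise/v = 4.725950/3.43 = 1.3778

1.3778 s


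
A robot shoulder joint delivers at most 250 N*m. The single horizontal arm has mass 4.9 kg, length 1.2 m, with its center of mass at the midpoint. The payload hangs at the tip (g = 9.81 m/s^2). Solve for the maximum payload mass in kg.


tau_arm = m_arm*g*(L/2) = 4.9*9.81*1.2/2 = 28.8414 N*m
tau_payload = tau_max - tau_arm = 250 - 28.8414 = 221.1586
m_payload = tau_payload / (g*L) = 221.1586 / (9.81*1.2) = 18.7868

18.7868 kg


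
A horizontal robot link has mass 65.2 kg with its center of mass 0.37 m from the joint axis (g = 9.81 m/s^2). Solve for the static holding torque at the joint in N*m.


tau = m*g*L = 65.2 * 9.81 * 0.37 = 236.6564

236.6564 N*m


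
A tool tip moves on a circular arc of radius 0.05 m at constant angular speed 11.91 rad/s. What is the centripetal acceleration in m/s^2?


a_c = omega^2 * r = 11.91^2 * 0.05 = 7.0924

7.0924 m/s^2


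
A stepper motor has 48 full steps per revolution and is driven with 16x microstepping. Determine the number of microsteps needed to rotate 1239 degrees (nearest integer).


step_size = 360/(48*16) = 360/768 = 0.468750 deg
n = 1239/(360/768) = 1239*768/360 = 2643.2000 -> 2643

2643 steps


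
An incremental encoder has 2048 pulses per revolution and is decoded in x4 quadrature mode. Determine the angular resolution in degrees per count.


resolution = 360 / (PPR * 4) = 360 / 8192 = 0.0439

0.0439 degrees


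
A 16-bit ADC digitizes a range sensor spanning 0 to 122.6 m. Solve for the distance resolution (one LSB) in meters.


res = range / 2^n = 122.6/2^16 = 122.6/65536 = 0.0019

0.0019 m


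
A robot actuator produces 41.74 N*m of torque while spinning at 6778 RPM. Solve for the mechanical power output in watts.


omega = 6778 * 2*pi/60 = 709.790500 rad/s
P = tau * omega = 41.74 * 709.790500 = 29626.6555

29626.6555 W


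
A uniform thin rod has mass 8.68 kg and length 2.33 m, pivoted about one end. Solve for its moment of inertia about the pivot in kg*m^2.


I = (1/3)*m*L^2 = (1/3)*8.68*2.33^2 = 15.7076

15.7076 kg*m^2


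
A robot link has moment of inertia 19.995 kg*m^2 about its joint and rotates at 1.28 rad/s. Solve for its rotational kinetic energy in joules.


KE = (1/2)*I*omega^2 = 0.5*19.995*1.28^2 = 16.3799

16.3799 J


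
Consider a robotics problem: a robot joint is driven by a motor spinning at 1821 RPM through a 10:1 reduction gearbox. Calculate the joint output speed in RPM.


omega_joint = omega_motor / N = 1821 / 10 = 182.1000

182.1000 RPM


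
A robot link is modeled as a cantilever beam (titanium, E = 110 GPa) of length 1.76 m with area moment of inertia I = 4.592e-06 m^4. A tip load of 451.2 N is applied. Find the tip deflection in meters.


delta = F*L^3/(3*E*I) = 451.2*1.76^3/(3*1.100e+11*4.592e-06)
      = 2459.8413312/1515360 = 0.0016

0.0016 m


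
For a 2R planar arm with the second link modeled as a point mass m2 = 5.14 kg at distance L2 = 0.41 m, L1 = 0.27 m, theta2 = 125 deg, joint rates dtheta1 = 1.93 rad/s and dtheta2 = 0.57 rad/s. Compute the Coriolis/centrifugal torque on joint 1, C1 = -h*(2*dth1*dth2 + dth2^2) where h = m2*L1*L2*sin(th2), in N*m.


h = m2*L1*L2*sin(th2) = 5.14*0.27*0.41*sin(125 deg) = 0.466096
C1 = -h*(2*1.93*0.57 + 0.57^2) = -0.466096*2.5251 = -1.1769

-1.1769 N*m


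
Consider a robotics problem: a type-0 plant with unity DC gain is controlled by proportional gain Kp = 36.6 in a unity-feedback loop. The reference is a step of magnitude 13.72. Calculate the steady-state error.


e_ss = R/(1 + Kp) = 13.72/(1 + 36.6) = 13.72/37.6000 = 0.3649

0.3649


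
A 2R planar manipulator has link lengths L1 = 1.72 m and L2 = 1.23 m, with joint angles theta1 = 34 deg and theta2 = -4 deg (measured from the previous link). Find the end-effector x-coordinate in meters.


x = L1*cos(th1) + L2*cos(th1+th2) = 1.72*cos(34 deg) + 1.23*cos(30 deg) = 2.4912

2.4912 m


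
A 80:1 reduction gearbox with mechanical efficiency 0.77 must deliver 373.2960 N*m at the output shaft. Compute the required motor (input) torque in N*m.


tau_in = tau_out / (N * eta) = 373.2960 / (80 * 0.77) = 6.0600

6.0600 N*m


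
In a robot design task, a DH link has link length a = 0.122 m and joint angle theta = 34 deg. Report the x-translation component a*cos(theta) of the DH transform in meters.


a*cos(theta) = 0.122*cos(34 deg) = 0.1011

0.1011 m


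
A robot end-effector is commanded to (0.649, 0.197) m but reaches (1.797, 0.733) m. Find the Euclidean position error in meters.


dx = 1.797 - (0.649) = 1.1480, dy = 0.733 - (0.197) = 0.5360
err = sqrt(1.317904 + 0.287296) = 1.2670

1.2670 m


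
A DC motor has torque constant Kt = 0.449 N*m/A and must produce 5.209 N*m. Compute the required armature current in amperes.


I = tau / Kt = 5.209/0.449 = 11.6013

11.6013 A


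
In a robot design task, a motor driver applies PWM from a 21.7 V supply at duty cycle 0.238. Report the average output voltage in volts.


V_avg = V_supply * D = 21.7*0.238 = 5.1646

5.1646 V


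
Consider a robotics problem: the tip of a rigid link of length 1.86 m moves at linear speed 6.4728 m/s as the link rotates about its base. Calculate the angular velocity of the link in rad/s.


omega = v / L = 6.4728 / 1.86 = 3.4800

3.4800 rad/s


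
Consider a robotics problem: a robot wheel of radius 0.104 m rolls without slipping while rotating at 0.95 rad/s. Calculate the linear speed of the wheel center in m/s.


v = omega * r = 0.95 * 0.104 = 0.0988

0.0988 m/s


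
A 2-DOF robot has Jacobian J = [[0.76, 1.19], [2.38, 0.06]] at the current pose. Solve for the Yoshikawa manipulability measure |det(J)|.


det(J) = 0.76*0.06 - (1.19)*(2.38) = -2.7866
|det(J)| = 2.7866

2.7866


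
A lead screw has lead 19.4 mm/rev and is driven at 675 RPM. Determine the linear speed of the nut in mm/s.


v = lead * (RPM/60) = 19.4*675/60 = 218.2500

218.2500 mm/s


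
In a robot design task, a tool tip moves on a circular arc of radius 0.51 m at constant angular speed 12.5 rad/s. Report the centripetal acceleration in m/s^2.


a_c = omega^2 * r = 12.5^2 * 0.51 = 79.6875

79.6875 m/s^2


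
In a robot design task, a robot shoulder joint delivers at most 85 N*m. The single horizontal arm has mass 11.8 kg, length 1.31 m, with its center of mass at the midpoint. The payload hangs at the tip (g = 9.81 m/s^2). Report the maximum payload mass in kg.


tau_arm = m_arm*g*(L/2) = 11.8*9.81*1.31/2 = 75.8215 N*m
tau_payload = tau_max - tau_arm = 85 - 75.8215 = 9.1785
m_payload = tau_payload / (g*L) = 9.1785 / (9.81*1.31) = 0.7142

0.7142 kg


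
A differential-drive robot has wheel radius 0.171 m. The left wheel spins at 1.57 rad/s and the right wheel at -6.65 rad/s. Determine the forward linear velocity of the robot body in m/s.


v = r*(wR + wL)/2 = 0.171*(-6.65 + 1.57)/2 = -0.4343

-0.4343 m/s


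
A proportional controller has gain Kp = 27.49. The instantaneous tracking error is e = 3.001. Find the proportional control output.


u_P = Kp * e = 27.49 * 3.001 = 82.4975

82.4975


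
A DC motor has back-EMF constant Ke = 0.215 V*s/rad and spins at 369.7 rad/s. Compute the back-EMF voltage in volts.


V_emf = Ke * omega = 0.215*369.7 = 79.4855

79.4855 V


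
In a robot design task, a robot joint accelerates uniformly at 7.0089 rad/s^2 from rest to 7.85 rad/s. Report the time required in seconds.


t = delta_omega / alpha = 7.85 / 7.0089 = 1.1200

1.1200 s


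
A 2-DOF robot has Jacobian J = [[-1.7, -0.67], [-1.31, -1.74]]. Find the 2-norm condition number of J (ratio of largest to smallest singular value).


JJ^T eigenvalues: trace(JJ^T) = 8.0826, det(JJ^T) = det(J)^2 = 4.32764809
s_max^2 = (8.0826 + sqrt(48.01783040))/2 = 7.50604495
s_min^2 = (8.0826 - sqrt(48.01783040))/2 = 0.57655505
kappa = s_max/s_min = sqrt(7.50604495/0.57655505) = 3.6082

3.6082


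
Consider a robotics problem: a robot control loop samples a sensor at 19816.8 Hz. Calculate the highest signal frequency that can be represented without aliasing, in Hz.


f_max = f_s/2 = 19816.8/2 = 9908.4000

9908.4000 Hz


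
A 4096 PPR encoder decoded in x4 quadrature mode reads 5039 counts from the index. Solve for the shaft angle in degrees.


angle = counts * 360 / (PPR*4) = 5039 * 360 / 16384 = 110.7202

110.7202 degrees


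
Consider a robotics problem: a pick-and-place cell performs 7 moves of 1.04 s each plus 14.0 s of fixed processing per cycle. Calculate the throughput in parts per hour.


T_cycle = 7*1.04 + 14.0 = 21.2800 s
rate = 3600/T = 169.1729

169.1729 parts/hour


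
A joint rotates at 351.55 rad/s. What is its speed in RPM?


RPM = 351.55 * 60/(2*pi) = 3357.0552

3357.0552 RPM


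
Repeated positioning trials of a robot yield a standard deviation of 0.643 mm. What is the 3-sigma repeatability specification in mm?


repeatability = 3*sigma = 3*0.643 = 1.9290

1.9290 mm


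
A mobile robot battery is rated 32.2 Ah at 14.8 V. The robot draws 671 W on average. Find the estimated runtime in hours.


E = 32.2*14.8 = 476.5600 Wh
t = E/P = 476.5600/671 = 0.7102

0.7102 hours


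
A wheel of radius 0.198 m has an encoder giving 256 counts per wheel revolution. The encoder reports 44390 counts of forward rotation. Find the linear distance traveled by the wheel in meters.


revs = 44390/256 = 173.398438
d = revs * 2*pi*r = 173.398438 * 2*pi*0.198 = 215.7199

215.7199 m


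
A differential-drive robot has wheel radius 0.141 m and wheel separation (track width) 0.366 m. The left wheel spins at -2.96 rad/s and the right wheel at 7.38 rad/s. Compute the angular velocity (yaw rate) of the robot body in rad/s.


omega = r*(wR - wL)/L = 0.141*(7.38 - (-2.96))/0.366 = 3.9834

3.9834 rad/s


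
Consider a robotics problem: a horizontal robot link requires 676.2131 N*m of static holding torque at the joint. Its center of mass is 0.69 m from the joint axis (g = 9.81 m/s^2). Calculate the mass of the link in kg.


m = tau / (g*L) = 676.2131 / (9.81 * 0.69) = 99.9000

99.9000 kg


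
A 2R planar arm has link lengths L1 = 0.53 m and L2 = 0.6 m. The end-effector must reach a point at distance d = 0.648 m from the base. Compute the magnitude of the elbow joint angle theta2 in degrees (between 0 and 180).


cos(th2) = (d^2 - L1^2 - L2^2)/(2*L1*L2) = (0.648^2 - 0.53^2 - 0.6^2)/(2*0.53*0.6) = -0.34747799
th2 = acos(-0.34747799) = 110.3331 deg

110.3331 degrees


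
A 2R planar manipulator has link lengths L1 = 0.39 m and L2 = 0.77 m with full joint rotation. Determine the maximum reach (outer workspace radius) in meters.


r_max = L1 + L2 = 0.39 + 0.77 = 1.1600

1.1600 m


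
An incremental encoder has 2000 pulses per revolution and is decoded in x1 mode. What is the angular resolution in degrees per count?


resolution = 360 / (PPR * 1) = 360 / 2000 = 0.1800

0.1800 degrees


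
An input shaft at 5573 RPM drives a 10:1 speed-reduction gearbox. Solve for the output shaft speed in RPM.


omega_out = omega_in / N = 5573 / 10 = 557.3000

557.3000 RPM


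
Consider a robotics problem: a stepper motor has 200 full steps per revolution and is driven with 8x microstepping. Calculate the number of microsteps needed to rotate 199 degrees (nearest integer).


step_size = 360/(200*8) = 360/1600 = 0.225000 deg
n = 199/(360/1600) = 199*1600/360 = 884.4444 -> 884

884 steps


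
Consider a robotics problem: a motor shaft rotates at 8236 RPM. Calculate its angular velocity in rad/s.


omega = 8236 * 2*pi/60 = 862.4719

862.4719 rad/s


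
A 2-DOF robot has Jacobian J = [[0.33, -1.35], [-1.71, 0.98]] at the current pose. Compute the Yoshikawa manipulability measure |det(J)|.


det(J) = 0.33*0.98 - (-1.35)*(-1.71) = -1.9851
|det(J)| = 1.9851

1.9851


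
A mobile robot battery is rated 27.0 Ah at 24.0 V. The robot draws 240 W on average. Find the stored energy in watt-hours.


E = capacity * V = 27.0*24.0 = 648.0000

648.0000 Wh


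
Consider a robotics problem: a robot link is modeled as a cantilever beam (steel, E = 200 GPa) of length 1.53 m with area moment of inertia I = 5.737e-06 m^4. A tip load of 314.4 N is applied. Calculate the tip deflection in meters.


delta = F*L^3/(3*E*I) = 314.4*1.53^3/(3*2.000e+11*5.737e-06)
      = 1126.0478088/3442200 = 3.2713e-04

3.2713e-04 m


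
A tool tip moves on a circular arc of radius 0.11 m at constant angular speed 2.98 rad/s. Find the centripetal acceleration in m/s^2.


a_c = omega^2 * r = 2.98^2 * 0.11 = 0.9768

0.9768 m/s^2


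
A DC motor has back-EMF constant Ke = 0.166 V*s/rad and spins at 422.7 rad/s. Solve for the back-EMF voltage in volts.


V_emf = Ke * omega = 0.166*422.7 = 70.1682

70.1682 V


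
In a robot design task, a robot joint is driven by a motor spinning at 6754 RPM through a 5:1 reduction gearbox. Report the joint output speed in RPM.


omega_joint = omega_motor / N = 6754 / 5 = 1350.8000

1350.8000 RPM


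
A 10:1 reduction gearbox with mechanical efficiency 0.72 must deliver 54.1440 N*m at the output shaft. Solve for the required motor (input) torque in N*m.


tau_in = tau_out / (N * eta) = 54.1440 / (10 * 0.72) = 7.5200

7.5200 N*m


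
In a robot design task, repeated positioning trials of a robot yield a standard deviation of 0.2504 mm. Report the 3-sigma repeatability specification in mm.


repeatability = 3*sigma = 3*0.2504 = 0.7512

0.7512 mm


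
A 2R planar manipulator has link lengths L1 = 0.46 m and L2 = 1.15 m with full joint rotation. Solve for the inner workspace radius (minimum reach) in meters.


r_min = |L1 - L2| = |0.46 - 1.15| = 0.6900

0.6900 m


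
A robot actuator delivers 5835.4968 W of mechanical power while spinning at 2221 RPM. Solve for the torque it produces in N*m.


omega = 2221 * 2*pi/60 = 232.582576 rad/s
tau = P / omega = 5835.4968 / 232.582576 = 25.0900

25.0900 N*m


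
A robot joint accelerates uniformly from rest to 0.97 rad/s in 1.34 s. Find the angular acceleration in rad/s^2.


alpha = delta_omega / t = 0.97 / 1.34 = 0.7239

0.7239 rad/s^2


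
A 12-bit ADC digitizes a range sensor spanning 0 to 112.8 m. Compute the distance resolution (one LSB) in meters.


res = range / 2^n = 112.8/2^12 = 112.8/4096 = 0.0275

0.0275 m


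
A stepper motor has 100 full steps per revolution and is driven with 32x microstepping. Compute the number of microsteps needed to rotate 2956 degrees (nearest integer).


step_size = 360/(100*32) = 360/3200 = 0.112500 deg
n = 2956/(360/3200) = 2956*3200/360 = 26275.5556 -> 26276

26276 steps


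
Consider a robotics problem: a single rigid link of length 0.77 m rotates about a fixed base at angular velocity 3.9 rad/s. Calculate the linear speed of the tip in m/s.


v = L*omega = 0.77 * 3.9 = 3.0030

3.0030 m/s


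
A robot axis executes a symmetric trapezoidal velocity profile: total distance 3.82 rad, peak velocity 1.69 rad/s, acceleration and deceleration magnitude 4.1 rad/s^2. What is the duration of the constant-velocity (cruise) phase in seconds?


t_acc = v/a = 0.412195 s, d_acc = v^2/(2a) = 0.348305 rad each
d_cruise = 3.82 - 2*0.348305 = 3.123390 rad
t_cruise = d_cruise/v = 3.123390/1.69 = 1.8482

1.8482 s


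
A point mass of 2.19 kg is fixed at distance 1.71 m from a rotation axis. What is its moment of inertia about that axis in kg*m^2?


I = m*r^2 = 2.19*1.71^2 = 6.4038

6.4038 kg*m^2


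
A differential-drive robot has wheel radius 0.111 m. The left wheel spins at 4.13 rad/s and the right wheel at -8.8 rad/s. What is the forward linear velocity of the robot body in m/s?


v = r*(wR + wL)/2 = 0.111*(-8.8 + 4.13)/2 = -0.2592

-0.2592 m/s


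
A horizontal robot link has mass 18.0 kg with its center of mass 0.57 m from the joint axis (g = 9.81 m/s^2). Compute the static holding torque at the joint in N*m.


tau = m*g*L = 18.0 * 9.81 * 0.57 = 100.6506

100.6506 N*m


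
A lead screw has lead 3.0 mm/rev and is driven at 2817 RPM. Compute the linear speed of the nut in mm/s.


v = lead * (RPM/60) = 3.0*2817/60 = 140.8500

140.8500 mm/s


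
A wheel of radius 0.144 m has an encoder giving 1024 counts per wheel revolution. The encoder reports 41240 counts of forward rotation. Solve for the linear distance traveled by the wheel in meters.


revs = 41240/1024 = 40.273438
d = revs * 2*pi*r = 40.273438 * 2*pi*0.144 = 36.4385

36.4385 m


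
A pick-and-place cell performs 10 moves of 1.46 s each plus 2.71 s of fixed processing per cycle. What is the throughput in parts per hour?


T_cycle = 10*1.46 + 2.71 = 17.3100 s
rate = 3600/T = 207.9723

207.9723 parts/hour


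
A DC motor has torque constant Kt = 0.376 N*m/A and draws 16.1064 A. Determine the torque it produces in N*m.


tau = Kt * I = 0.376*16.1064 = 6.0560

6.0560 N*m


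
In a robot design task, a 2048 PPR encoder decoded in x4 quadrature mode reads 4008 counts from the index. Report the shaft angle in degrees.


angle = counts * 360 / (PPR*4) = 4008 * 360 / 8192 = 176.1328

176.1328 degrees


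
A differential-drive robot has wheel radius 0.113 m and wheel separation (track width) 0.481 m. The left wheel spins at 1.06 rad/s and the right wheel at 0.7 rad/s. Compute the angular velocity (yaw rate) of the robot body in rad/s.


omega = r*(wR - wL)/L = 0.113*(0.7 - (1.06))/0.481 = -0.0846

-0.0846 rad/s


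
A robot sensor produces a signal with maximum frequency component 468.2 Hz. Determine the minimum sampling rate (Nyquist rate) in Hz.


f_s,min = 2*f_max = 2*468.2 = 936.4000

936.4000 Hz


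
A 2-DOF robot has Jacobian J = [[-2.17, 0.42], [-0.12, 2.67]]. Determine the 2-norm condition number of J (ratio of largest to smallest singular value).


JJ^T eigenvalues: trace(JJ^T) = 12.0286, det(JJ^T) = det(J)^2 = 32.98779225
s_max^2 = (12.0286 + sqrt(12.73604896))/2 = 7.79868007
s_min^2 = (12.0286 - sqrt(12.73604896))/2 = 4.22991993
kappa = s_max/s_min = sqrt(7.79868007/4.22991993) = 1.3578

1.3578


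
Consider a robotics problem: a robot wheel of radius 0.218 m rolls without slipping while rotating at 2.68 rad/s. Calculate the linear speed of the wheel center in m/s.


v = omega * r = 2.68 * 0.218 = 0.5842

0.5842 m/s


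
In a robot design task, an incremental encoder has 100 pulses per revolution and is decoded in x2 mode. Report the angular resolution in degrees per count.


resolution = 360 / (PPR * 2) = 360 / 200 = 1.8000

1.8000 degrees


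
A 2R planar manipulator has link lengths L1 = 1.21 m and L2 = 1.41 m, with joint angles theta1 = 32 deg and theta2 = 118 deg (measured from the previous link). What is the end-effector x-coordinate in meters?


x = L1*cos(th1) + L2*cos(th1+th2) = 1.21*cos(32 deg) + 1.41*cos(150 deg) = -0.1950

-0.1950 m


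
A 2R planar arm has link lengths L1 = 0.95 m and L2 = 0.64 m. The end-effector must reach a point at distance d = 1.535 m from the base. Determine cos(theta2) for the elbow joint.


cos(th2) = (d^2 - L1^2 - L2^2)/(2*L1*L2) = (1.535^2 - 0.95^2 - 0.64^2)/(2*0.95*0.64) = 0.8587

0.8587


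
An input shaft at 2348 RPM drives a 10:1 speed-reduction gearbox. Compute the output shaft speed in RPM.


omega_out = omega_in / N = 2348 / 10 = 234.8000

234.8000 RPM


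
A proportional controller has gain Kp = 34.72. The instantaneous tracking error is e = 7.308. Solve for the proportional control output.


u_P = Kp * e = 34.72 * 7.308 = 253.7338

253.7338


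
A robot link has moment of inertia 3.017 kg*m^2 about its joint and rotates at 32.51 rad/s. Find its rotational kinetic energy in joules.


KE = (1/2)*I*omega^2 = 0.5*3.017*32.51^2 = 1594.3338

1594.3338 J


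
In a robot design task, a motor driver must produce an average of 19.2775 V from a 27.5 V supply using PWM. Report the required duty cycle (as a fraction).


D = V_avg/V_supply = 19.2775/27.5 = 0.7010

0.7010


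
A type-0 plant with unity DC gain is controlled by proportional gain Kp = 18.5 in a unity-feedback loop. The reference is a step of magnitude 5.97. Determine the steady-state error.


e_ss = R/(1 + Kp) = 5.97/(1 + 18.5) = 5.97/19.5000 = 0.3062

0.3062


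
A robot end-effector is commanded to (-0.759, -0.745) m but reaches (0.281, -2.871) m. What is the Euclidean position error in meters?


dx = 0.281 - (-0.759) = 1.0400, dy = -2.871 - (-0.745) = -2.1260
err = sqrt(1.081600 + 4.519876) = 2.3667

2.3667 m


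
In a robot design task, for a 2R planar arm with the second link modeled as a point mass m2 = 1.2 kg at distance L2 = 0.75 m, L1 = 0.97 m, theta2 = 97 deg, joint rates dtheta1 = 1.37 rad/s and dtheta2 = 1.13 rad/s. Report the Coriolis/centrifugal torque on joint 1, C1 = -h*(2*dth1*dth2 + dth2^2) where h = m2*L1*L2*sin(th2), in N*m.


h = m2*L1*L2*sin(th2) = 1.2*0.97*0.75*sin(97 deg) = 0.866493
C1 = -h*(2*1.37*1.13 + 1.13^2) = -0.866493*4.3731 = -3.7893

-3.7893 N*m


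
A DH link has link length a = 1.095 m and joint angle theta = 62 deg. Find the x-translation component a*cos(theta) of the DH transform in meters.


a*cos(theta) = 1.095*cos(62 deg) = 0.5141

0.5141 m


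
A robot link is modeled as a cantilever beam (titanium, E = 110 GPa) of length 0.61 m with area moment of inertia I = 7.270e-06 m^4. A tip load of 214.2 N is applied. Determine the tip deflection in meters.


delta = F*L^3/(3*E*I) = 214.2*0.61^3/(3*1.100e+11*7.270e-06)
      = 48.6193302/2399100 = 2.0266e-05

2.0266e-05 m


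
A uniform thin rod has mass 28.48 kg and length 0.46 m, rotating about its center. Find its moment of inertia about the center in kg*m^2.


I = (1/12)*m*L^2 = (1/12)*28.48*0.46^2 = 0.5022

0.5022 kg*m^2


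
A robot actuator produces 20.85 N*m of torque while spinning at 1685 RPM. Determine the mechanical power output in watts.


omega = 1685 * 2*pi/60 = 176.452787 rad/s
P = tau * omega = 20.85 * 176.452787 = 3679.0406

3679.0406 W


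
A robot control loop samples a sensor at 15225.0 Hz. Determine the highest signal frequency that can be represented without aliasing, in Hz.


f_max = f_s/2 = 15225.0/2 = 7612.5000

7612.5000 Hz


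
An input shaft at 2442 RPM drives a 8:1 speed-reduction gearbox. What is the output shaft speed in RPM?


omega_out = omega_in / N = 2442 / 8 = 305.2500

305.2500 RPM


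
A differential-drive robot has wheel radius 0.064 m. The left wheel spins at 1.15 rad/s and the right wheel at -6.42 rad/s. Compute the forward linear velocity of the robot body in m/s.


v = r*(wR + wL)/2 = 0.064*(-6.42 + 1.15)/2 = -0.1686

-0.1686 m/s


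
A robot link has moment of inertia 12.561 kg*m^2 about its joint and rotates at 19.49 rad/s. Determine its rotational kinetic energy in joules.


KE = (1/2)*I*omega^2 = 0.5*12.561*19.49^2 = 2385.7114

2385.7114 J


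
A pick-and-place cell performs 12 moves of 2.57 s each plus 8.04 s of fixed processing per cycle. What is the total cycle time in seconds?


T = 12*2.57 + 8.04 = 38.8800

38.8800 s


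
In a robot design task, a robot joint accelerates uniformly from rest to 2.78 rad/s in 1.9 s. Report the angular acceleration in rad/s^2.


alpha = delta_omega / t = 2.78 / 1.9 = 1.4632

1.4632 rad/s^2


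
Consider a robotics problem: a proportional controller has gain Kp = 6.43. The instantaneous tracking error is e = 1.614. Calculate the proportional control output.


u_P = Kp * e = 6.43 * 1.614 = 10.3780

10.3780


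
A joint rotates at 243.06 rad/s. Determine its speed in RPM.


RPM = 243.06 * 60/(2*pi) = 2321.0520

2321.0520 RPM


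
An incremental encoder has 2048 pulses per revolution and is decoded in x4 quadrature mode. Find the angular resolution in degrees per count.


resolution = 360 / (PPR * 4) = 360 / 8192 = 0.0439

0.0439 degrees


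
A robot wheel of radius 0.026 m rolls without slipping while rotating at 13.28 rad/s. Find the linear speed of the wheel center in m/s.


v = omega * r = 13.28 * 0.026 = 0.3453

0.3453 m/s


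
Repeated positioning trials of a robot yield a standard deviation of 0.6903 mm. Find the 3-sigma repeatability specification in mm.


repeatability = 3*sigma = 3*0.6903 = 2.0709

2.0709 mm


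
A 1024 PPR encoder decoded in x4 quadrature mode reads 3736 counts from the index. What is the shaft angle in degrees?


angle = counts * 360 / (PPR*4) = 3736 * 360 / 4096 = 328.3594

328.3594 degrees


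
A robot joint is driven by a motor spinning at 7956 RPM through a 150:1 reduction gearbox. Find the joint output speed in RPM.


omega_joint = omega_motor / N = 7956 / 150 = 53.0400

53.0400 RPM


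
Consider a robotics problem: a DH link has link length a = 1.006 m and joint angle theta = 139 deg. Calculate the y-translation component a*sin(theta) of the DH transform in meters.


a*sin(theta) = 1.006*sin(139 deg) = 0.6600

0.6600 m


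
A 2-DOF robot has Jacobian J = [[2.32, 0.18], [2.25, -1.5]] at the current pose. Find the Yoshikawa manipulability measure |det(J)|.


det(J) = 2.32*-1.5 - (0.18)*(2.25) = -3.8850
|det(J)| = 3.8850

3.8850


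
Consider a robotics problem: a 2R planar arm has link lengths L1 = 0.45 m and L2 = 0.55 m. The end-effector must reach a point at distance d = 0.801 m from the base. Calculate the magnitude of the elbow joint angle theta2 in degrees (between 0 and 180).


cos(th2) = (d^2 - L1^2 - L2^2)/(2*L1*L2) = (0.801^2 - 0.45^2 - 0.55^2)/(2*0.45*0.55) = 0.27596162
th2 = acos(0.27596162) = 73.9807 deg

73.9807 degrees


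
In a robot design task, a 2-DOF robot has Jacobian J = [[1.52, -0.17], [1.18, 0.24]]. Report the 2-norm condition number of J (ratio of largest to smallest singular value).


JJ^T eigenvalues: trace(JJ^T) = 3.7893, det(JJ^T) = det(J)^2 = 0.31967716
s_max^2 = (3.7893 + sqrt(13.08008585))/2 = 3.70297007
s_min^2 = (3.7893 - sqrt(13.08008585))/2 = 0.08632993
kappa = s_max/s_min = sqrt(3.70297007/0.08632993) = 6.5493

6.5493


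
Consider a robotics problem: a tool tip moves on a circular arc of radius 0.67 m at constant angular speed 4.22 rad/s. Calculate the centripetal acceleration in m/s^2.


a_c = omega^2 * r = 4.22^2 * 0.67 = 11.9316

11.9316 m/s^2


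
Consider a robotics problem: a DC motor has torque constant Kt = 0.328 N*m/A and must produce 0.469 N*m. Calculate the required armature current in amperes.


I = tau / Kt = 0.469/0.328 = 1.4299

1.4299 A


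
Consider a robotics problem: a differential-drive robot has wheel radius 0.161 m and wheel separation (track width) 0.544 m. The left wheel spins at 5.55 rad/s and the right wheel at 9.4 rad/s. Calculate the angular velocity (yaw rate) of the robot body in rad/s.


omega = r*(wR - wL)/L = 0.161*(9.4 - (5.55))/0.544 = 1.1394

1.1394 rad/s


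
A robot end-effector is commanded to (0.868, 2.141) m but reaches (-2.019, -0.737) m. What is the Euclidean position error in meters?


dx = -2.019 - (0.868) = -2.8870, dy = -0.737 - (2.141) = -2.8780
err = sqrt(8.334769 + 8.282884) = 4.0765

4.0765 m


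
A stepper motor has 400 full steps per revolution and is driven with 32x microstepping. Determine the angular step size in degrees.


step = 360/(400*32) = 360/12800 = 0.0281

0.0281 degrees


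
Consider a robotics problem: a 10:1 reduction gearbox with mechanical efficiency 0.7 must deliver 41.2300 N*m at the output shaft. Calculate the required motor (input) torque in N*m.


tau_in = tau_out / (N * eta) = 41.2300 / (10 * 0.7) = 5.8900

5.8900 N*m


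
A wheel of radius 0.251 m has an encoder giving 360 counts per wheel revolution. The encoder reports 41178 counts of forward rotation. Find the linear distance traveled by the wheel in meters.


revs = 41178/360 = 114.383333
d = revs * 2*pi*r = 114.383333 * 2*pi*0.251 = 180.3916

180.3916 m


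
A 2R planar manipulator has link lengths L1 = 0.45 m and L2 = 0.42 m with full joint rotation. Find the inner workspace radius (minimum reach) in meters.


r_min = |L1 - L2| = |0.45 - 0.42| = 0.0300

0.0300 m


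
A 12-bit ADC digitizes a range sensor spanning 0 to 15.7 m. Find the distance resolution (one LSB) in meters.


res = range / 2^n = 15.7/2^12 = 15.7/4096 = 0.0038

0.0038 m


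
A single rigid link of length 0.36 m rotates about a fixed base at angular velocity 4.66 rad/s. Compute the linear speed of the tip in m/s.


v = L*omega = 0.36 * 4.66 = 1.6776

1.6776 m/s


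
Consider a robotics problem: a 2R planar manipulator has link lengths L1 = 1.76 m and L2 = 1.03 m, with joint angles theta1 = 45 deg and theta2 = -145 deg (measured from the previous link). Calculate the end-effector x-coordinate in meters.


x = L1*cos(th1) + L2*cos(th1+th2) = 1.76*cos(45 deg) + 1.03*cos(-100 deg) = 1.0657

1.0657 m


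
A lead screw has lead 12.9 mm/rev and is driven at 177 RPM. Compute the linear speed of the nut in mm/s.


v = lead * (RPM/60) = 12.9*177/60 = 38.0550

38.0550 mm/s


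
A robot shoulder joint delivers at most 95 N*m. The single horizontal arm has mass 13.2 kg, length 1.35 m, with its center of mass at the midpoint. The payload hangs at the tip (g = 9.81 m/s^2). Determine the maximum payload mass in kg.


tau_arm = m_arm*g*(L/2) = 13.2*9.81*1.35/2 = 87.4071 N*m
tau_payload = tau_max - tau_arm = 95 - 87.4071 = 7.5929
m_payload = tau_payload / (g*L) = 7.5929 / (9.81*1.35) = 0.5733

0.5733 kg


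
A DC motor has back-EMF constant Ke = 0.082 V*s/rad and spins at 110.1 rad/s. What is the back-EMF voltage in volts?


V_emf = Ke * omega = 0.082*110.1 = 9.0282

9.0282 V


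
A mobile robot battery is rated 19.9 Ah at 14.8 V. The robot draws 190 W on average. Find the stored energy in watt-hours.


E = capacity * V = 19.9*14.8 = 294.5200

294.5200 Wh


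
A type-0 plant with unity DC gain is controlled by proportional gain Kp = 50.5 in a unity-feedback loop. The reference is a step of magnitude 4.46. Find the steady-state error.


e_ss = R/(1 + Kp) = 4.46/(1 + 50.5) = 4.46/51.5000 = 0.0866

0.0866


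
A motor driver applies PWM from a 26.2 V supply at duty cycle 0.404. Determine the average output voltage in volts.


V_avg = V_supply * D = 26.2*0.404 = 10.5848

10.5848 V
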